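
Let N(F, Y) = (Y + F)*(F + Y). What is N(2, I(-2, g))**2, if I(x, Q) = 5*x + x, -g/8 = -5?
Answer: 10000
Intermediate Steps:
g = 40 (g = -8*(-5) = 40)
I(x, Q) = 6*x
N(F, Y) = (F + Y)**2 (N(F, Y) = (F + Y)*(F + Y) = (F + Y)**2)
N(2, I(-2, g))**2 = ((2 + 6*(-2))**2)**2 = ((2 - 12)**2)**2 = ((-10)**2)**2 = 100**2 = 10000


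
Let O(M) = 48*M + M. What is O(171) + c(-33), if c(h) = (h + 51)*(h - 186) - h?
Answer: 4470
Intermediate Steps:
c(h) = -h + (-186 + h)*(51 + h) (c(h) = (51 + h)*(-186 + h) - h = (-186 + h)*(51 + h) - h = -h + (-186 + h)*(51 + h))
O(M) = 49*M
O(171) + c(-33) = 49*171 + (-9486 + (-33)² - 136*(-33)) = 8379 + (-9486 + 1089 + 4488) = 8379 - 3909 = 4470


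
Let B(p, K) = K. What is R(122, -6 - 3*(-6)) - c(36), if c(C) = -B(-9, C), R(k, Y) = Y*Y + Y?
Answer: 192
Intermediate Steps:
R(k, Y) = Y + Y² (R(k, Y) = Y² + Y = Y + Y²)
c(C) = -C
R(122, -6 - 3*(-6)) - c(36) = (-6 - 3*(-6))*(1 + (-6 - 3*(-6))) - (-1)*36 = (-6 + 18)*(1 + (-6 + 18)) - 1*(-36) = 12*(1 + 12) + 36 = 12*13 + 36 = 156 + 36 = 192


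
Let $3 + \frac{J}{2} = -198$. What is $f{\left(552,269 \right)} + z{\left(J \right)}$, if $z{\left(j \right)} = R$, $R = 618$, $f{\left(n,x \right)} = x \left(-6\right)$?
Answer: $-996$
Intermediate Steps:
$f{\left(n,x \right)} = - 6 x$
$J = -402$ ($J = -6 + 2 \left(-198\right) = -6 - 396 = -402$)
$z{\left(j \right)} = 618$
$f{\left(552,269 \right)} + z{\left(J \right)} = \left(-6\right) 269 + 618 = -1614 + 618 = -996$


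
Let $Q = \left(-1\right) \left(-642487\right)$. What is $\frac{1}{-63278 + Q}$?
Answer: $\frac{1}{579209} \approx 1.7265 \cdot 10^{-6}$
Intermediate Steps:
$Q = 642487$
$\frac{1}{-63278 + Q} = \frac{1}{-63278 + 642487} = \frac{1}{579209}$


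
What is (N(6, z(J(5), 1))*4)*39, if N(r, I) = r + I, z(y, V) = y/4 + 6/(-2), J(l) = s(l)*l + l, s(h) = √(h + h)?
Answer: 663 + 195*√10 ≈ 1279.6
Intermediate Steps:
s(h) = √2*√h (s(h) = √(2*h) = √2*√h)
J(l) = l + √2*l^(3/2) (J(l) = (√2*√l)*l + l = √2*l^(3/2) + l = l + √2*l^(3/2))
z(y, V) = -3 + y/4 (z(y, V) = y*(¼) + 6*(-½) = y/4 - 3 = -3 + y/4)
N(r, I) = I + r
(N(6, z(J(5), 1))*4)*39 = (((-3 + (5 + √2*5^(3/2))/4) + 6)*4)*39 = (((-3 + (5 + √2*(5*√5))/4) + 6)*4)*39 = (((-3 + (5 + 5*√10)/4) + 6)*4)*39 = (((-3 + (5/4 + 5*√10/4)) + 6)*4)*39 = (((-7/4 + 5*√10/4) + 6)*4)*39 = ((17/4 + 5*√10/4)*4)*39 = (17 + 5*√10)*39 = 663 + 195*√10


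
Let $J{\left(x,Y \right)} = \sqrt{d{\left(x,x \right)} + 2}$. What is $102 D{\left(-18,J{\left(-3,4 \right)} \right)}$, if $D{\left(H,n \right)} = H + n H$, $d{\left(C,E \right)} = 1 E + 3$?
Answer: $-1836 - 1836 \sqrt{2} \approx -4432.5$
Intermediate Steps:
$d{\left(C,E \right)} = 3 + E$ ($d{\left(C,E \right)} = E + 3 = 3 + E$)
$J{\left(x,Y \right)} = \sqrt{5 + x}$ ($J{\left(x,Y \right)} = \sqrt{\left(3 + x\right) + 2} = \sqrt{5 + x}$)
$D{\left(H,n \right)} = H + H n$
$102 D{\left(-18,J{\left(-3,4 \right)} \right)} = 102 \left(- 18 \left(1 + \sqrt{5 - 3}\right)\right) = 102 \left(- 18 \left(1 + \sqrt{2}\right)\right) = 102 \left(-18 - 18 \sqrt{2}\right) = -1836 - 1836 \sqrt{2}$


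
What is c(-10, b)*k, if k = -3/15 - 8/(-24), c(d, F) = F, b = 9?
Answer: 6/5 ≈ 1.2000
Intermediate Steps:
k = 2/15 (k = -3*1/15 - 8*(-1/24) = -⅕ + ⅓ = 2/15 ≈ 0.13333)
c(-10, b)*k = 9*(2/15) = 6/5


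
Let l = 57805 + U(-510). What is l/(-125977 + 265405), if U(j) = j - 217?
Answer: 1057/2582 ≈ 0.40937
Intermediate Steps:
U(j) = -217 + j
l = 57078 (l = 57805 + (-217 - 510) = 57805 - 727 = 57078)
l/(-125977 + 265405) = 57078/(-125977 + 265405) = 57078/139428 = 57078*(1/139428) = 1057/2582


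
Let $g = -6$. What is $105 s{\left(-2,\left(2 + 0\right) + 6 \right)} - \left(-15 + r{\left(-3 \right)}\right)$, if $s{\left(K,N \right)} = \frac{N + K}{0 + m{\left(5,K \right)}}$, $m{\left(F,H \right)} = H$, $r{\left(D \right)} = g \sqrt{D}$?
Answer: $-300 + 6 i \sqrt{3} \approx -300.0 + 10.392 i$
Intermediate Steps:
$r{\left(D \right)} = - 6 \sqrt{D}$
$s{\left(K,N \right)} = \frac{K + N}{K}$ ($s{\left(K,N \right)} = \frac{N + K}{0 + K} = \frac{K + N}{K}$)
$105 s{\left(-2,\left(2 + 0\right) + 6 \right)} - \left(-15 + r{\left(-3 \right)}\right) = 105 \frac{-2 + \left(\left(2 + 0\right) + 6\right)}{-2} + \left(15 - - 6 \sqrt{-3}\right) = 105 \left(- \frac{-2 + \left(2 + 6\right)}{2}\right) + \left(15 - - 6 i \sqrt{3}\right) = 105 \left(- \frac{-2 + 8}{2}\right) + \left(15 - - 6 i \sqrt{3}\right) = 105 \left(\left(- \frac{1}{2}\right) 6\right) + \left(15 + 6 i \sqrt{3}\right) = 105 \left(-3\right) + \left(15 + 6 i \sqrt{3}\right) = -315 + \left(15 + 6 i \sqrt{3}\right) = -300 + 6 i \sqrt{3}$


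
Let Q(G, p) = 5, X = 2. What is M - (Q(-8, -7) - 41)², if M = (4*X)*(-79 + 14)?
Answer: -1816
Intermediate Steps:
M = -520 (M = (4*2)*(-79 + 14) = 8*(-65) = -520)
M - (Q(-8, -7) - 41)² = -520 - (5 - 41)² = -520 - 1*(-36)² = -520 - 1*1296 = -520 - 1296 = -1816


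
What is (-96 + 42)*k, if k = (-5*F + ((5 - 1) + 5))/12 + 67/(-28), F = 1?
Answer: 1557/14 ≈ 111.21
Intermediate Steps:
k = -173/84 (k = (-5*1 + ((5 - 1) + 5))/12 + 67/(-28) = (-5 + (4 + 5))*(1/12) + 67*(-1/28) = (-5 + 9)*(1/12) - 67/28 = 4*(1/12) - 67/28 = ⅓ - 67/28 = -173/84 ≈ -2.0595)
(-96 + 42)*k = (-96 + 42)*(-173/84) = -54*(-173/84) = 1557/14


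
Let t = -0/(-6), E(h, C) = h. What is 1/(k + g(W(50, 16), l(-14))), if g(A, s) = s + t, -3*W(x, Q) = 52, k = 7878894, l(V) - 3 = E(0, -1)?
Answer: 1/7878897 ≈ 1.2692e-7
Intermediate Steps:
l(V) = 3 (l(V) = 3 + 0 = 3)
W(x, Q) = -52/3 (W(x, Q) = -1/3*52 = -52/3)
t = 0 (t = -0*(-1)/6 = -74*0 = 0)
g(A, s) = s (g(A, s) = s + 0 = s)
1/(k + g(W(50, 16), l(-14))) = 1/(7878894 + 3) = 1/7878897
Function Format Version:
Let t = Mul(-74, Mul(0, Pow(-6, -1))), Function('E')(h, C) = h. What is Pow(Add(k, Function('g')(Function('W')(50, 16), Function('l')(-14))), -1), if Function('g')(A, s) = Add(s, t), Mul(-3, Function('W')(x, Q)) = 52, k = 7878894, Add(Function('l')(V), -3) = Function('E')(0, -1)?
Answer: Rational(1, 7878897) ≈ 1.2692e-7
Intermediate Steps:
Function('l')(V) = 3 (Function('l')(V) = Add(3, 0) = 3)
Function('W')(x, Q) = Rational(-52, 3) (Function('W')(x, Q) = Mul(Rational(-1, 3), 52) = Rational(-52, 3))
t = 0 (t = Mul(-74, Mul(0, Rational(-1, 6))) = Mul(-74, 0) = 0)
Function('g')(A, s) = s (Function('g')(A, s) = Add(s, 0) = s)
Pow(Add(k, Function('g')(Function('W')(50, 16), Function('l')(-14))), -1) = Pow(Add(7878894, 3), -1) = Pow(7878897, -1) = Rational(1, 7878897)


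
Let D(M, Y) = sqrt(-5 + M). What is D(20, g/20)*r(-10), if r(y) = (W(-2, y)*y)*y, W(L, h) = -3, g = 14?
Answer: -300*sqrt(15) ≈ -1161.9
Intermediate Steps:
r(y) = -3*y**2 (r(y) = (-3*y)*y = -3*y**2)
D(20, g/20)*r(-10) = sqrt(-5 + 20)*(-3*(-10)**2) = sqrt(15)*(-3*100) = sqrt(15)*(-300) = -300*sqrt(15)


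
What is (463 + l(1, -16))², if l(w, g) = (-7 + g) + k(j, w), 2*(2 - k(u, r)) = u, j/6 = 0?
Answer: 195364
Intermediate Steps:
j = 0 (j = 6*0 = 0)
k(u, r) = 2 - u/2
l(w, g) = -5 + g (l(w, g) = (-7 + g) + (2 - ½*0) = (-7 + g) + (2 + 0) = (-7 + g) + 2 = -5 + g)
(463 + l(1, -16))² = (463 + (-5 - 16))² = (463 - 21)² = 442² = 195364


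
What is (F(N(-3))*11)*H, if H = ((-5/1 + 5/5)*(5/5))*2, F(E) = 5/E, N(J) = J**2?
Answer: -440/9 ≈ -48.889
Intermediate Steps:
H = -8 (H = ((-5*1 + 5*(1/5))*(5*(1/5)))*2 = ((-5 + 1)*1)*2 = -4*1*2 = -4*2 = -8)
(F(N(-3))*11)*H = ((5/((-3)**2))*11)*(-8) = ((5/9)*11)*(-8) = (55/9)*(-8) = -440/9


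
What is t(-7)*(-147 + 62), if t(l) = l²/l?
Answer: 595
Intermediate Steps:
t(l) = l
t(-7)*(-147 + 62) = -7*(-147 + 62) = -7*(-85) = 595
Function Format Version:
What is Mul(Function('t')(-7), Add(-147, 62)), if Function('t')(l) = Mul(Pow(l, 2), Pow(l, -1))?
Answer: 595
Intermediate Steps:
Function('t')(l) = l
Mul(Function('t')(-7), Add(-147, 62)) = Mul(-7, Add(-147, 62)) = Mul(-7, -85) = 595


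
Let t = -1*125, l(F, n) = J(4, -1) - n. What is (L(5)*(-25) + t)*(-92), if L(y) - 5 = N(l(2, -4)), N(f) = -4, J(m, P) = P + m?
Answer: 13800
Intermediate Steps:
l(F, n) = 3 - n (l(F, n) = (-1 + 4) - n = 3 - n)
L(y) = 1 (L(y) = 5 - 4 = 1)
t = -125
(L(5)*(-25) + t)*(-92) = (1*(-25) - 125)*(-92) = (-25 - 125)*(-92) = -150*(-92) = 13800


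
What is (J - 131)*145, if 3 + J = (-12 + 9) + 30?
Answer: -15515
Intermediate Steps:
J = 24 (J = -3 + ((-12 + 9) + 30) = -3 + (-3 + 30) = -3 + 27 = 24)
(J - 131)*145 = (24 - 131)*145 = -107*145 = -15515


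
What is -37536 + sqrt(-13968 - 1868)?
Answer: -37536 + 2*I*sqrt(3959) ≈ -37536.0 + 125.84*I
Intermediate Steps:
-37536 + sqrt(-13968 - 1868) = -37536 + sqrt(-15836) = -37536 + 2*I*sqrt(3959)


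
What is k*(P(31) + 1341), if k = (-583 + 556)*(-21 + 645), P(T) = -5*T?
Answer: -19981728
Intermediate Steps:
k = -16848 (k = -27*624 = -16848)
k*(P(31) + 1341) = -16848*(-5*31 + 1341) = -16848*(-155 + 1341) = -16848*1186 = -19981728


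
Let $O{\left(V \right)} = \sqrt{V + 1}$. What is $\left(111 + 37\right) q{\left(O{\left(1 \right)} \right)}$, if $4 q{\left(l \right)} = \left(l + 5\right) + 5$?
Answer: $370 + 37 \sqrt{2} \approx 422.33$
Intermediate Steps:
$O{\left(V \right)} = \sqrt{1 + V}$
$q{\left(l \right)} = \frac{5}{2} + \frac{l}{4}$ ($q{\left(l \right)} = \frac{\left(l + 5\right) + 5}{4} = \frac{\left(5 + l\right) + 5}{4} = \frac{10 + l}{4} = \frac{5}{2} + \frac{l}{4}$)
$\left(111 + 37\right) q{\left(O{\left(1 \right)} \right)} = \left(111 + 37\right) \left(\frac{5}{2} + \frac{\sqrt{1 + 1}}{4}\right) = 148 \left(\frac{5}{2} + \frac{\sqrt{2}}{4}\right) = 370 + 37 \sqrt{2}$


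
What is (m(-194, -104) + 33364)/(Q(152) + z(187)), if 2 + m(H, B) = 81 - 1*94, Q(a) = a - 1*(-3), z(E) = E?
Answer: 33349/342 ≈ 97.512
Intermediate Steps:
Q(a) = 3 + a (Q(a) = a + 3 = 3 + a)
m(H, B) = -15 (m(H, B) = -2 + (81 - 1*94) = -2 + (81 - 94) = -2 - 13 = -15)
(m(-194, -104) + 33364)/(Q(152) + z(187)) = (-15 + 33364)/((3 + 152) + 187) = 33349/(155 + 187) = 33349/342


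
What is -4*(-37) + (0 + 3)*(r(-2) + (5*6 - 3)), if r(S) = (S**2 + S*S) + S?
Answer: 247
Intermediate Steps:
r(S) = S + 2*S**2 (r(S) = (S**2 + S**2) + S = 2*S**2 + S = S + 2*S**2)
-4*(-37) + (0 + 3)*(r(-2) + (5*6 - 3)) = -4*(-37) + (0 + 3)*(-2*(1 + 2*(-2)) + (5*6 - 3)) = 148 + 3*(-2*(1 - 4) + (30 - 3)) = 148 + 3*(-2*(-3) + 27) = 148 + 3*(6 + 27) = 148 + 3*33 = 148 + 99 = 247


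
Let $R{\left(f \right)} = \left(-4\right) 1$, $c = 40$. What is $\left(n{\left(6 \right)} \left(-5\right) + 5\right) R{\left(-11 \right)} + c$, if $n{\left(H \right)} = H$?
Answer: $140$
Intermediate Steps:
$R{\left(f \right)} = -4$
$\left(n{\left(6 \right)} \left(-5\right) + 5\right) R{\left(-11 \right)} + c = \left(6 \left(-5\right) + 5\right) \left(-4\right) + 40 = \left(-30 + 5\right) \left(-4\right) + 40 = \left(-25\right) \left(-4\right) + 40 = 100 + 40 = 140$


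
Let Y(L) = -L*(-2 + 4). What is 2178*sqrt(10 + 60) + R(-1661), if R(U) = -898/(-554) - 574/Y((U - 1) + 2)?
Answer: 665841/459820 + 2178*sqrt(70) ≈ 18224.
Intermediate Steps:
Y(L) = -2*L (Y(L) = -L*2 = -2*L)
R(U) = 449/277 - 574/(-2 - 2*U) (R(U) = -898/(-554) - 574*(-1/(2*((U - 1) + 2))) = -898*(-1/554) - 574*(-1/(2*((-1 + U) + 2))) = 449/277 - 574*(-1/(2*(1 + U))) = 449/277 - 574/(-2 - 2*U))
2178*sqrt(10 + 60) + R(-1661) = 2178*sqrt(10 + 60) + (79948 + 449*(-1661))/(277*(1 - 1661)) = 2178*sqrt(70) + (1/277)*(79948 - 745789)/(-1660) = 2178*sqrt(70) + (1/277)*(-1/1660)*(-665841) = 2178*sqrt(70) + 665841/459820 = 665841/459820 + 2178*sqrt(70)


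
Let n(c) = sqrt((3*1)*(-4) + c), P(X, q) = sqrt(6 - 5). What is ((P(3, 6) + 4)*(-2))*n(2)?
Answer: -10*I*sqrt(10) ≈ -31.623*I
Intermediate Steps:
P(X, q) = 1 (P(X, q) = sqrt(1) = 1)
n(c) = sqrt(-12 + c) (n(c) = sqrt(3*(-4) + c) = sqrt(-12 + c))
((P(3, 6) + 4)*(-2))*n(2) = ((1 + 4)*(-2))*sqrt(-12 + 2) = (5*(-2))*sqrt(-10) = -10*I*sqrt(10)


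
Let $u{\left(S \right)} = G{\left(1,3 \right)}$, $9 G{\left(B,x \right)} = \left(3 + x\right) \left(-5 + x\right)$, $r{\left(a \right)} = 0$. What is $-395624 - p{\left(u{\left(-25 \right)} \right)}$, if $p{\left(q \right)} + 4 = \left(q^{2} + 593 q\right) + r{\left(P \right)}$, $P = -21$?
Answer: $- \frac{3553480}{9} \approx -3.9483 \cdot 10^{5}$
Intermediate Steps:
$G{\left(B,x \right)} = \frac{\left(-5 + x\right) \left(3 + x\right)}{9}$ ($G{\left(B,x \right)} = \frac{\left(3 + x\right) \left(-5 + x\right)}{9} = \frac{\left(-5 + x\right) \left(3 + x\right)}{9}$)
$u{\left(S \right)} = - \frac{4}{3}$ ($u{\left(S \right)} = - \frac{5}{3} - \frac{2}{3} + \frac{3^{2}}{9} = - \frac{5}{3} - \frac{2}{3} + \frac{1}{9} \cdot 9 = - \frac{5}{3} - \frac{2}{3} + 1 = - \frac{4}{3}$)
$p{\left(q \right)} = -4 + q^{2} + 593 q$ ($p{\left(q \right)} = -4 + \left(\left(q^{2} + 593 q\right) + 0\right) = -4 + \left(q^{2} + 593 q\right) = -4 + q^{2} + 593 q$)
$-395624 - p{\left(u{\left(-25 \right)} \right)} = -395624 - \left(-4 + \left(- \frac{4}{3}\right)^{2} + 593 \left(- \frac{4}{3}\right)\right) = -395624 - \left(-4 + \frac{16}{9} - \frac{2372}{3}\right) = -395624 - - \frac{7136}{9} = -395624 + \frac{7136}{9} = - \frac{3553480}{9}$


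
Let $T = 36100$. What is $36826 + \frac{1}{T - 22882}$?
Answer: $\frac{486766069}{13218} \approx 36826.0$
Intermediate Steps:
$36826 + \frac{1}{T - 22882} = 36826 + \frac{1}{36100 - 22882} = 36826 + \frac{1}{13218} = \frac{486766069}{13218}$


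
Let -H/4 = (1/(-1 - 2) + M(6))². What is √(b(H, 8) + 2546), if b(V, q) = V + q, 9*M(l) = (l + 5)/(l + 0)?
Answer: √1861817/27 ≈ 50.536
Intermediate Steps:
M(l) = (5 + l)/(9*l) (M(l) = ((l + 5)/(l + 0))/9 = ((5 + l)/l)/9 = (5 + l)/(9*l))
H = -49/729 (H = -4*(1/(-1 - 2) + (⅑)*(5 + 6)/6)² = -4*(1/(-3) + (⅑)*(⅙)*11)² = -4*(-⅓ + 11/54)² = -4*(-7/54)² = -4*49/2916 = -49/729 ≈ -0.067215)
√(b(H, 8) + 2546) = √((-49/729 + 8) + 2546) = √(5783/729 + 2546) = √(1861817/729) = √1861817/27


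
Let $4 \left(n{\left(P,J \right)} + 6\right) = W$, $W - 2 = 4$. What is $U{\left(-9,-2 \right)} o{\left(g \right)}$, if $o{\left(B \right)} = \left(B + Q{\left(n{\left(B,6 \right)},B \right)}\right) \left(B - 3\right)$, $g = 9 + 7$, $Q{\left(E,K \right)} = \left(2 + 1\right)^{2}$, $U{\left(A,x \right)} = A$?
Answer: $-2925$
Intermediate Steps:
$W = 6$ ($W = 2 + 4 = 6$)
$n{\left(P,J \right)} = - \frac{9}{2}$ ($n{\left(P,J \right)} = -6 + \frac{1}{4} \cdot 6 = -6 + \frac{3}{2} = - \frac{9}{2}$)
$Q{\left(E,K \right)} = 9$ ($Q{\left(E,K \right)} = 3^{2} = 9$)
$g = 16$
$o{\left(B \right)} = \left(-3 + B\right) \left(9 + B\right)$ ($o{\left(B \right)} = \left(B + 9\right) \left(B - 3\right) = \left(9 + B\right) \left(-3 + B\right) = \left(-3 + B\right) \left(9 + B\right)$)
$U{\left(-9,-2 \right)} o{\left(g \right)} = - 9 \left(-27 + 16^{2} + 6 \cdot 16\right) = - 9 \left(-27 + 256 + 96\right) = \left(-9\right) 325 = -2925$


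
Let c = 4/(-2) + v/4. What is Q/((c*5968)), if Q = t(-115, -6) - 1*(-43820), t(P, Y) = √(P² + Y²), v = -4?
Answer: -10955/4476 - √13261/17904 ≈ -2.4539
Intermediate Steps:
c = -3 (c = 4/(-2) - 4/4 = 4*(-½) - 4*¼ = -2 - 1 = -3)
Q = 43820 + √13261 (Q = √((-115)² + (-6)²) - 1*(-43820) = √(13225 + 36) + 43820 = √13261 + 43820 = 43820 + √13261 ≈ 43935.)
Q/((c*5968)) = (43820 + √13261)/((-3*5968)) = (43820 + √13261)/(-17904) = (43820 + √13261)*(-1/17904) = -10955/4476 - √13261/17904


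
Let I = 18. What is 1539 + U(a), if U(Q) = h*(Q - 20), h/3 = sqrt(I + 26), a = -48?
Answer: 1539 - 408*sqrt(11) ≈ 185.82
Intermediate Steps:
h = 6*sqrt(11) (h = 3*sqrt(18 + 26) = 3*sqrt(44) = 3*(2*sqrt(11)) = 6*sqrt(11) ≈ 19.900)
U(Q) = 6*sqrt(11)*(-20 + Q) (U(Q) = (6*sqrt(11))*(Q - 20) = (6*sqrt(11))*(-20 + Q) = 6*sqrt(11)*(-20 + Q))
1539 + U(a) = 1539 + 6*sqrt(11)*(-20 - 48) = 1539 + 6*sqrt(11)*(-68) = 1539 - 408*sqrt(11)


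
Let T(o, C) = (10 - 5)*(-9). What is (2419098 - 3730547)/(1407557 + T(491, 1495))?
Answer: -1311449/1407512 ≈ -0.93175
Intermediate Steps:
T(o, C) = -45 (T(o, C) = 5*(-9) = -45)
(2419098 - 3730547)/(1407557 + T(491, 1495)) = (2419098 - 3730547)/(1407557 - 45) = -1311449/1407512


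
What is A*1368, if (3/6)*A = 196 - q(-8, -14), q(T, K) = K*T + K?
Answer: 268128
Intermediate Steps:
q(T, K) = K + K*T
A = 196 (A = 2*(196 - (-14)*(1 - 8)) = 2*(196 - (-14)*(-7)) = 2*(196 - 1*98) = 2*(196 - 98) = 2*98 = 196)
A*1368 = 196*1368 = 268128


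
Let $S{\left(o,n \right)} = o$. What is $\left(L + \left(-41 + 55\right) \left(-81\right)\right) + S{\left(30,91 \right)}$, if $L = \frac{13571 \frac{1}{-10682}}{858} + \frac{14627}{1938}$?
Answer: $- \frac{3245882568983}{2960345388} \approx -1096.5$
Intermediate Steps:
$L = \frac{22338739369}{2960345388}$ ($L = 13571 \left(- \frac{1}{10682}\right) \frac{1}{858} + 14627 \cdot \frac{1}{1938} = \left(- \frac{13571}{10682}\right) \frac{1}{858} + \frac{14627}{1938} = - \frac{13571}{9165156} + \frac{14627}{1938} = \frac{22338739369}{2960345388} \approx 7.546$)
$\left(L + \left(-41 + 55\right) \left(-81\right)\right) + S{\left(30,91 \right)} = \left(\frac{22338739369}{2960345388} + \left(-41 + 55\right) \left(-81\right)\right) + 30 = \left(\frac{22338739369}{2960345388} + 14 \left(-81\right)\right) + 30 = \left(\frac{22338739369}{2960345388} - 1134\right) + 30 = - \frac{3334692930623}{2960345388} + 30 = - \frac{3245882568983}{2960345388}$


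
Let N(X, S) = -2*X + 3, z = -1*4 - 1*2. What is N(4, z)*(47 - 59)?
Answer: 60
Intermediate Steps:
z = -6 (z = -4 - 2 = -6)
N(X, S) = 3 - 2*X
N(4, z)*(47 - 59) = (3 - 2*4)*(47 - 59) = (3 - 8)*(-12) = -5*(-12) = 60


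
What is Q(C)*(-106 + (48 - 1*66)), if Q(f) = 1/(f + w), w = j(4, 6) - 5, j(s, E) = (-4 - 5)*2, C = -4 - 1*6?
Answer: 124/33 ≈ 3.7576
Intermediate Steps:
C = -10 (C = -4 - 6 = -10)
j(s, E) = -18 (j(s, E) = -9*2 = -18)
w = -23 (w = -18 - 5 = -23)
Q(f) = 1/(-23 + f) (Q(f) = 1/(f - 23) = 1/(-23 + f))
Q(C)*(-106 + (48 - 1*66)) = (-106 + (48 - 1*66))/(-23 - 10) = (-106 + (48 - 66))/(-33) = -(-106 - 18)/33 = -1/33*(-124) = 124/33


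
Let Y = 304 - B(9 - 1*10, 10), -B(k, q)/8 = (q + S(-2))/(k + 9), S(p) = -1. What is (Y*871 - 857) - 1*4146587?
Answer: -3874821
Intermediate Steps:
B(k, q) = -8*(-1 + q)/(9 + k) (B(k, q) = -8*(q - 1)/(k + 9) = -8*(-1 + q)/(9 + k))
Y = 313 (Y = 304 - 8*(1 - 1*10)/(9 + (9 - 1*10)) = 304 - 8*(1 - 10)/(9 + (9 - 10)) = 304 - 8*(-9)/(9 - 1) = 304 - 8*(-9)/8 = 304 - 1*(-9) = 304 + 9 = 313)
(Y*871 - 857) - 1*4146587 = (313*871 - 857) - 1*4146587 = (272623 - 857) - 4146587 = 271766 - 4146587 = -3874821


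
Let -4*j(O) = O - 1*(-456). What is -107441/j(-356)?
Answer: 107441/25 ≈ 4297.6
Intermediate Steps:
j(O) = -114 - O/4 (j(O) = -(O - 1*(-456))/4 = -(O + 456)/4 = -(456 + O)/4 = -114 - O/4)
-107441/j(-356) = -107441/(-114 - ¼*(-356)) = -107441/(-114 + 89) = -107441/(-25) = -107441*(-1/25) = 107441/25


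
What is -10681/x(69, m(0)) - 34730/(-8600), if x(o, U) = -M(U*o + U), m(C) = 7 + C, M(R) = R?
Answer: 1088743/42140 ≈ 25.836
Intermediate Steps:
x(o, U) = -U - U*o (x(o, U) = -(U*o + U) = -(U + U*o) = -U - U*o)
-10681/x(69, m(0)) - 34730/(-8600) = -10681*(-1/((1 + 69)*(7 + 0))) - 34730/(-8600) = -10681/((-1*7*70)) - 34730*(-1/8600) = -10681/(-490) + 3473/860 = -10681*(-1/490) + 3473/860 = 10681/490 + 3473/860 = 1088743/42140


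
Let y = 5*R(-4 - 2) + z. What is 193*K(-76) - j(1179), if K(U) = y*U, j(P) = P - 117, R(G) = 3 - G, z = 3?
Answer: -705126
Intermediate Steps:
j(P) = -117 + P
y = 48 (y = 5*(3 - (-4 - 2)) + 3 = 5*(3 - 1*(-6)) + 3 = 5*(3 + 6) + 3 = 5*9 + 3 = 45 + 3 = 48)
K(U) = 48*U
193*K(-76) - j(1179) = 193*(48*(-76)) - (-117 + 1179) = 193*(-3648) - 1*1062 = -704064 - 1062 = -705126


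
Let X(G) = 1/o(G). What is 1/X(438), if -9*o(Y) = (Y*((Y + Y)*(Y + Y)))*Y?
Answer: -16357386816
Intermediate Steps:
o(Y) = -4*Y⁴/9 (o(Y) = -Y*((Y + Y)*(Y + Y))*Y/9 = -Y*((2*Y)*(2*Y))*Y/9 = -Y*(4*Y²)*Y/9 = -4*Y³*Y/9 = -4*Y⁴/9)
X(G) = -9/(4*G⁴) (X(G) = 1/(-4*G⁴/9) = -9/(4*G⁴))
1/X(438) = 1/(-9/4/438⁴) = 1/(-9/4*1/36804120336) = 1/(-1/16357386816) = -16357386816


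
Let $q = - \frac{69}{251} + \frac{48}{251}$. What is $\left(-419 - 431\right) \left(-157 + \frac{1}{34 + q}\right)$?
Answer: $\frac{1135846500}{8513} \approx 1.3343 \cdot 10^{5}$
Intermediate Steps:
$q = - \frac{21}{251}$ ($q = \left(-69\right) \frac{1}{251} + 48 \cdot \frac{1}{251} = - \frac{69}{251} + \frac{48}{251} = - \frac{21}{251} \approx -0.083665$)
$\left(-419 - 431\right) \left(-157 + \frac{1}{34 + q}\right) = \left(-419 - 431\right) \left(-157 + \frac{1}{34 - \frac{21}{251}}\right) = - 850 \left(-157 + \frac{1}{\frac{8513}{251}}\right) = - 850 \left(-157 + \frac{251}{8513}\right) = \left(-850\right) \left(- \frac{1336290}{8513}\right) = \frac{1135846500}{8513}$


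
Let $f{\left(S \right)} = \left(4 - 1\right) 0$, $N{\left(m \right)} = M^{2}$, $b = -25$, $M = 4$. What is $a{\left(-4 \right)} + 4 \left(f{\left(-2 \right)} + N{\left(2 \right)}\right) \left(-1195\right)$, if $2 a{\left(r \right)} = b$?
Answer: $- \frac{152985}{2} \approx -76493.0$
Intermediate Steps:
$a{\left(r \right)} = - \frac{25}{2}$ ($a{\left(r \right)} = \frac{1}{2} \left(-25\right) = - \frac{25}{2}$)
$N{\left(m \right)} = 16$ ($N{\left(m \right)} = 4^{2} = 16$)
$f{\left(S \right)} = 0$ ($f{\left(S \right)} = 3 \cdot 0 = 0$)
$a{\left(-4 \right)} + 4 \left(f{\left(-2 \right)} + N{\left(2 \right)}\right) \left(-1195\right) = - \frac{25}{2} + 4 \left(0 + 16\right) \left(-1195\right) = - \frac{25}{2} + 4 \cdot 16 \left(-1195\right) = - \frac{25}{2} + 64 \left(-1195\right) = - \frac{25}{2} - 76480 = - \frac{152985}{2}$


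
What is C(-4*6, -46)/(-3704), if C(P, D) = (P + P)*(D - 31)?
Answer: -462/463 ≈ -0.99784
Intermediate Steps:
C(P, D) = 2*P*(-31 + D) (C(P, D) = (2*P)*(-31 + D) = 2*P*(-31 + D))
C(-4*6, -46)/(-3704) = (2*(-4*6)*(-31 - 46))/(-3704) = (2*(-24)*(-77))*(-1/3704) = 3696*(-1/3704) = -462/463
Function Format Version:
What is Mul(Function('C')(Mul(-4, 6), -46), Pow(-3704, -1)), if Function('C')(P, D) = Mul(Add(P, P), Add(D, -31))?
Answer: Rational(-462, 463) ≈ -0.99784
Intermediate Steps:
Function('C')(P, D) = Mul(2, P, Add(-31, D)) (Function('C')(P, D) = Mul(Mul(2, P), Add(-31, D)) = Mul(2, P, Add(-31, D)))
Mul(Function('C')(Mul(-4, 6), -46), Pow(-3704, -1)) = Mul(Mul(2, Mul(-4, 6), Add(-31, -46)), Pow(-3704, -1)) = Mul(Mul(2, -24, -77), Rational(-1, 3704)) = Mul(3696, Rational(-1, 3704)) = Rational(-462, 463)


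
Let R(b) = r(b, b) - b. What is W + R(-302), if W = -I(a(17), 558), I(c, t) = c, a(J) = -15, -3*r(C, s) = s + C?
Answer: 1555/3 ≈ 518.33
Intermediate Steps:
r(C, s) = -C/3 - s/3 (r(C, s) = -(s + C)/3 = -(C + s)/3 = -C/3 - s/3)
R(b) = -5*b/3 (R(b) = (-b/3 - b/3) - b = -2*b/3 - b = -5*b/3)
W = 15 (W = -1*(-15) = 15)
W + R(-302) = 15 - 5/3*(-302) = 15 + 1510/3 = 1555/3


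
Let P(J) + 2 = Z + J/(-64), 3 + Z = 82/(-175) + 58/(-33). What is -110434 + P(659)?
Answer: -40822882909/369600 ≈ -1.1045e+5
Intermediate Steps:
Z = -30181/5775 (Z = -3 + (82/(-175) + 58/(-33)) = -3 + (82*(-1/175) + 58*(-1/33)) = -3 + (-82/175 - 58/33) = -3 - 12856/5775 = -30181/5775 ≈ -5.2262)
P(J) = -41731/5775 - J/64 (P(J) = -2 + (-30181/5775 + J/(-64)) = -2 + (-30181/5775 + J*(-1/64)) = -2 + (-30181/5775 - J/64) = -41731/5775 - J/64)
-110434 + P(659) = -110434 + (-41731/5775 - 1/64*659) = -110434 + (-41731/5775 - 659/64) = -110434 - 6476509/369600 = -40822882909/369600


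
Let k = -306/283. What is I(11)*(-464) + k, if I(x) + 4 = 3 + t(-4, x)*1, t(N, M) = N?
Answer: 656254/283 ≈ 2318.9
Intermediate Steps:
k = -306/283 (k = -306*1/283 = -306/283 ≈ -1.0813)
I(x) = -5 (I(x) = -4 + (3 - 4*1) = -4 + (3 - 4) = -4 - 1 = -5)
I(11)*(-464) + k = -5*(-464) - 306/283 = 2320 - 306/283 = 656254/283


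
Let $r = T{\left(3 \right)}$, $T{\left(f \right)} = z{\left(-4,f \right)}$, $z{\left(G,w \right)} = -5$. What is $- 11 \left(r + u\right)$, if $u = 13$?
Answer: $-88$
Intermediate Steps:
$T{\left(f \right)} = -5$
$r = -5$
$- 11 \left(r + u\right) = - 11 \left(-5 + 13\right) = \left(-11\right) 8 = -88$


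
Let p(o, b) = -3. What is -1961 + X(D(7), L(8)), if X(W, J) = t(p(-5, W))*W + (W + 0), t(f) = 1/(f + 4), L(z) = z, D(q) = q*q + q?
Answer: -1849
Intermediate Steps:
D(q) = q + q**2 (D(q) = q**2 + q = q + q**2)
t(f) = 1/(4 + f)
X(W, J) = 2*W (X(W, J) = W/(4 - 3) + (W + 0) = W/1 + W = 1*W + W = W + W = 2*W)
-1961 + X(D(7), L(8)) = -1961 + 2*(7*(1 + 7)) = -1961 + 2*(7*8) = -1961 + 2*56 = -1961 + 112 = -1849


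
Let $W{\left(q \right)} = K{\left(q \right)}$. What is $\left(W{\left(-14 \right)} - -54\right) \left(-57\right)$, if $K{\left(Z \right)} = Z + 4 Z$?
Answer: $912$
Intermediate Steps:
$K{\left(Z \right)} = 5 Z$
$W{\left(q \right)} = 5 q$
$\left(W{\left(-14 \right)} - -54\right) \left(-57\right) = \left(5 \left(-14\right) - -54\right) \left(-57\right) = \left(-70 + 54\right) \left(-57\right) = \left(-16\right) \left(-57\right) = 912$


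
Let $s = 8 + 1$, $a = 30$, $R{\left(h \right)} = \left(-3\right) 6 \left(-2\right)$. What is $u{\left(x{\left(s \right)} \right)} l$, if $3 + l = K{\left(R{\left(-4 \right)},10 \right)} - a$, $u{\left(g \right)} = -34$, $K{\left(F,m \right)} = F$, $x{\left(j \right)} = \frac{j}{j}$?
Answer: $-102$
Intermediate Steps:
$R{\left(h \right)} = 36$ ($R{\left(h \right)} = \left(-18\right) \left(-2\right) = 36$)
$s = 9$
$x{\left(j \right)} = 1$
$l = 3$ ($l = -3 + \left(36 - 30\right) = -3 + 6 = 3$)
$u{\left(x{\left(s \right)} \right)} l = \left(-34\right) 3 = -102$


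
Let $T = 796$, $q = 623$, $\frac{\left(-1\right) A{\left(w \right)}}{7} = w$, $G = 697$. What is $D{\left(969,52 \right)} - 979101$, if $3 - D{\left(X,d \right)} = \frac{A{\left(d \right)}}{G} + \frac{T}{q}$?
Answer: $- \frac{425155031678}{434231} \approx -9.791 \cdot 10^{5}$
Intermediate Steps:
$A{\left(w \right)} = - 7 w$
$D{\left(X,d \right)} = \frac{1073}{623} + \frac{7 d}{697}$ ($D{\left(X,d \right)} = 3 - \left(\frac{\left(-7\right) d}{697} + \frac{796}{623}\right) = 3 - \left(- 7 d \frac{1}{697} + 796 \cdot \frac{1}{623}\right) = 3 - \left(- \frac{7 d}{697} + \frac{796}{623}\right) = 3 - \left(\frac{796}{623} - \frac{7 d}{697}\right) = 3 + \left(- \frac{796}{623} + \frac{7 d}{697}\right) = \frac{1073}{623} + \frac{7 d}{697}$)
$D{\left(969,52 \right)} - 979101 = \left(\frac{1073}{623} + \frac{7}{697} \cdot 52\right) - 979101 = \left(\frac{1073}{623} + \frac{364}{697}\right) - 979101 = \frac{974653}{434231} - 979101 = - \frac{425155031678}{434231}$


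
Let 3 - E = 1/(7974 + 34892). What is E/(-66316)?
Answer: -128597/2842701656 ≈ -4.5238e-5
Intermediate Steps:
E = 128597/42866 (E = 3 - 1/(7974 + 34892) = 3 - 1/42866 = 128597/42866 ≈ 3.0000)
E/(-66316) = (128597/42866)/(-66316) = (128597/42866)*(-1/66316) = -128597/2842701656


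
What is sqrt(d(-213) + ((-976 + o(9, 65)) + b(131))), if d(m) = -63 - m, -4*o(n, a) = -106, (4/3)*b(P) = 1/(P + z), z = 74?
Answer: 3*I*sqrt(14932815)/410 ≈ 28.275*I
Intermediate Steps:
b(P) = 3/(4*(74 + P)) (b(P) = 3/(4*(P + 74)) = 3/(4*(74 + P)))
o(n, a) = 53/2 (o(n, a) = -1/4*(-106) = 53/2)
sqrt(d(-213) + ((-976 + o(9, 65)) + b(131))) = sqrt((-63 - 1*(-213)) + ((-976 + 53/2) + 3/(4*(74 + 131)))) = sqrt((-63 + 213) + (-1899/2 + (3/4)/205)) = sqrt(150 + (-1899/2 + (3/4)*(1/205))) = sqrt(150 + (-1899/2 + 3/820)) = sqrt(150 - 778587/820) = sqrt(-655587/820) = 3*I*sqrt(14932815)/410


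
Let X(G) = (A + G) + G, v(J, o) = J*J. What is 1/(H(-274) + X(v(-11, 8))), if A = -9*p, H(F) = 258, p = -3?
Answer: 1/527 ≈ 0.0018975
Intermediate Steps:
v(J, o) = J²
A = 27 (A = -9*(-3) = 27)
X(G) = 27 + 2*G (X(G) = (27 + G) + G = 27 + 2*G)
1/(H(-274) + X(v(-11, 8))) = 1/(258 + (27 + 2*(-11)²)) = 1/(258 + (27 + 2*121)) = 1/(258 + (27 + 242)) = 1/(258 + 269) = 1/527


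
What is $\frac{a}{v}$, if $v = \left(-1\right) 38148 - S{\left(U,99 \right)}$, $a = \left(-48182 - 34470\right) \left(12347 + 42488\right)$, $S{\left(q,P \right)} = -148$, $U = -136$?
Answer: $\frac{226611121}{1900} \approx 1.1927 \cdot 10^{5}$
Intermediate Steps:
$a = -4532222420$ ($a = \left(-82652\right) 54835 = -4532222420$)
$v = -38000$ ($v = \left(-1\right) 38148 - -148 = -38148 + 148 = -38000$)
$\frac{a}{v} = - \frac{4532222420}{-38000} = \left(-4532222420\right) \left(- \frac{1}{38000}\right) = \frac{226611121}{1900}$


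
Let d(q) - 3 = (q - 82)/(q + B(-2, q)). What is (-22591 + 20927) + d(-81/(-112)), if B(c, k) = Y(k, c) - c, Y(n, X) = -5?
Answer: -414452/255 ≈ -1625.3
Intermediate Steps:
B(c, k) = -5 - c
d(q) = 3 + (-82 + q)/(-3 + q) (d(q) = 3 + (q - 82)/(q + (-5 - 1*(-2))) = 3 + (-82 + q)/(q + (-5 + 2)) = 3 + (-82 + q)/(q - 3) = 3 + (-82 + q)/(-3 + q))
(-22591 + 20927) + d(-81/(-112)) = (-22591 + 20927) + (-91 + 4*(-81/(-112)))/(-3 - 81/(-112)) = -1664 + (-91 + 4*(-81*(-1/112)))/(-3 - 81*(-1/112)) = -1664 + (-91 + 4*(81/112))/(-3 + 81/112) = -1664 + (-91 + 81/28)/(-255/112) = -1664 - 112/255*(-2467/28) = -1664 + 9868/255 = -414452/255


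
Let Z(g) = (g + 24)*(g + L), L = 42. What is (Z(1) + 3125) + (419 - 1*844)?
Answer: 3775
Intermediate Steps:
Z(g) = (24 + g)*(42 + g) (Z(g) = (g + 24)*(g + 42) = (24 + g)*(42 + g))
(Z(1) + 3125) + (419 - 1*844) = ((1008 + 1² + 66*1) + 3125) + (419 - 1*844) = ((1008 + 1 + 66) + 3125) + (419 - 844) = (1075 + 3125) - 425 = 4200 - 425 = 3775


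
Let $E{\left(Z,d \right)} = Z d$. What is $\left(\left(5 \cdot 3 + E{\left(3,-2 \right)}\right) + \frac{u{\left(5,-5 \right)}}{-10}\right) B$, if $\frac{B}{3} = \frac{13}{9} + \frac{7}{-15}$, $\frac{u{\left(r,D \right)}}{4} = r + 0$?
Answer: $\frac{308}{15} \approx 20.533$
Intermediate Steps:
$u{\left(r,D \right)} = 4 r$ ($u{\left(r,D \right)} = 4 \left(r + 0\right) = 4 r$)
$B = \frac{44}{15}$ ($B = 3 \left(\frac{13}{9} + \frac{7}{-15}\right) = 3 \left(13 \cdot \frac{1}{9} + 7 \left(- \frac{1}{15}\right)\right) = 3 \left(\frac{13}{9} - \frac{7}{15}\right) = 3 \cdot \frac{44}{45} = \frac{44}{15} \approx 2.9333$)
$\left(\left(5 \cdot 3 + E{\left(3,-2 \right)}\right) + \frac{u{\left(5,-5 \right)}}{-10}\right) B = \left(\left(5 \cdot 3 + 3 \left(-2\right)\right) + \frac{4 \cdot 5}{-10}\right) \frac{44}{15} = \left(\left(15 - 6\right) - 2\right) \frac{44}{15} = \left(9 - 2\right) \frac{44}{15} = 7 \cdot \frac{44}{15} = \frac{308}{15}$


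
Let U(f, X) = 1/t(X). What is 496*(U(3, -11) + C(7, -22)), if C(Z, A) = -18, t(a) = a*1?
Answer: -98704/11 ≈ -8973.1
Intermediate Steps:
t(a) = a
U(f, X) = 1/X
496*(U(3, -11) + C(7, -22)) = 496*(1/(-11) - 18) = 496*(-1/11 - 18) = 496*(-199/11) = -98704/11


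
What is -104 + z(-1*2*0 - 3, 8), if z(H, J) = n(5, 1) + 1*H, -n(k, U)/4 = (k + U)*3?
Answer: -179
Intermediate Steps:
n(k, U) = -12*U - 12*k (n(k, U) = -4*(k + U)*3 = -4*(U + k)*3 = -4*(3*U + 3*k) = -12*U - 12*k)
z(H, J) = -72 + H (z(H, J) = (-12*1 - 12*5) + 1*H = (-12 - 60) + H = -72 + H)
-104 + z(-1*2*0 - 3, 8) = -104 + (-72 + (-1*2*0 - 3)) = -104 + (-72 + (-2*0 - 3)) = -104 + (-72 + (0 - 3)) = -104 + (-72 - 3) = -104 - 75 = -179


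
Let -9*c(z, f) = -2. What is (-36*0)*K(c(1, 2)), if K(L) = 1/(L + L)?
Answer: 0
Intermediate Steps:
c(z, f) = 2/9 (c(z, f) = -1/9*(-2) = 2/9)
K(L) = 1/(2*L)
(-36*0)*K(c(1, 2)) = (-36*0)*(1/(2*(2/9))) = 0*((1/2)*(9/2)) = 0*(9/4) = 0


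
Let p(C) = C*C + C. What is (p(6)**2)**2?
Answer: 3111696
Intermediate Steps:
p(C) = C + C**2 (p(C) = C**2 + C = C + C**2)
(p(6)**2)**2 = ((6*(1 + 6))**2)**2 = ((6*7)**2)**2 = (42**2)**2 = 1764**2 = 3111696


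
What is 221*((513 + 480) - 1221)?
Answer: -50388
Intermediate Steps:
221*((513 + 480) - 1221) = 221*(993 - 1221) = 221*(-228) = -50388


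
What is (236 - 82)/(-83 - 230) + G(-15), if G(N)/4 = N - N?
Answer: -154/313 ≈ -0.49201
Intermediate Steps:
G(N) = 0 (G(N) = 4*(N - N) = 4*0 = 0)
(236 - 82)/(-83 - 230) + G(-15) = (236 - 82)/(-83 - 230) + 0 = 154/(-313) + 0 = 154*(-1/313) + 0 = -154/313 + 0 = -154/313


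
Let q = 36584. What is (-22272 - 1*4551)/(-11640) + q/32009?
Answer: 428138389/124194920 ≈ 3.4473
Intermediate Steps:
(-22272 - 1*4551)/(-11640) + q/32009 = (-22272 - 1*4551)/(-11640) + 36584/32009 = (-22272 - 4551)*(-1/11640) + 36584*(1/32009) = -26823*(-1/11640) + 36584/32009 = 8941/3880 + 36584/32009 = 428138389/124194920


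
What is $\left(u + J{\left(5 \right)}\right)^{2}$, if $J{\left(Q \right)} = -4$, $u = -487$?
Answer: $241081$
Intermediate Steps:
$\left(u + J{\left(5 \right)}\right)^{2} = \left(-487 - 4\right)^{2} = \left(-491\right)^{2} = 241081$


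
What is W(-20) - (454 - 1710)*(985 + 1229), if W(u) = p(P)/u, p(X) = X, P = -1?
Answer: 55615681/20 ≈ 2.7808e+6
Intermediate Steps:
W(u) = -1/u
W(-20) - (454 - 1710)*(985 + 1229) = -1/(-20) - (454 - 1710)*(985 + 1229) = -1*(-1/20) - (-1256)*2214 = 1/20 - 1*(-2780784) = 1/20 + 2780784 = 55615681/20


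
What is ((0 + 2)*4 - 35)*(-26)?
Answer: 702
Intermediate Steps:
((0 + 2)*4 - 35)*(-26) = (2*4 - 35)*(-26) = (8 - 35)*(-26) = -27*(-26) = 702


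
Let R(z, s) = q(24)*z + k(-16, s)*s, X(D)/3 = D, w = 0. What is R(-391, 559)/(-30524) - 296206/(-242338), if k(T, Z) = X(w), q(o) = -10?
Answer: 2023462591/1849281278 ≈ 1.0942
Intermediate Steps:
X(D) = 3*D
k(T, Z) = 0 (k(T, Z) = 3*0 = 0)
R(z, s) = -10*z (R(z, s) = -10*z + 0*s = -10*z + 0 = -10*z)
R(-391, 559)/(-30524) - 296206/(-242338) = -10*(-391)/(-30524) - 296206/(-242338) = 3910*(-1/30524) - 296206*(-1/242338) = -1955/15262 + 148103/121169 = 2023462591/1849281278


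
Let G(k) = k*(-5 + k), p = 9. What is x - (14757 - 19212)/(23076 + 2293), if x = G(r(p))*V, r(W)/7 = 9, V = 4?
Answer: 370797759/25369 ≈ 14616.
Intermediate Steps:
r(W) = 63 (r(W) = 7*9 = 63)
x = 14616 (x = (63*(-5 + 63))*4 = (63*58)*4 = 3654*4 = 14616)
x - (14757 - 19212)/(23076 + 2293) = 14616 - (14757 - 19212)/(23076 + 2293) = 14616 - (-4455)/25369 = 14616 - 1*(-4455/25369) = 14616 + 4455/25369 = 370797759/25369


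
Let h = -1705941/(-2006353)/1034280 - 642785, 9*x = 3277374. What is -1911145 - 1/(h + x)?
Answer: -368340410786116053228305/192732843811855073 ≈ -1.9111e+6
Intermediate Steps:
x = 1092458/3 (x = (1/9)*3277374 = 1092458/3 ≈ 3.6415e+5)
h = -148206993217837051/230570086760 (h = -1705941*(-1/2006353)*(1/1034280) - 642785 = (1705941/2006353)*(1/1034280) - 642785 = 189549/230570086760 - 642785 = -148206993217837051/230570086760 ≈ -6.4279e+5)
-1911145 - 1/(h + x) = -1911145 - 1/(-148206993217837051/230570086760 + 1092458/3) = -1911145 - 1/(-192732843811855073/691710260280) = -1911145 - 1*(-691710260280/192732843811855073) = -1911145 + 691710260280/192732843811855073 = -368340410786116053228305/192732843811855073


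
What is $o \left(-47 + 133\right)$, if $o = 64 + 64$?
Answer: $11008$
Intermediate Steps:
$o = 128$
$o \left(-47 + 133\right) = 128 \left(-47 + 133\right) = 128 \cdot 86 = 11008$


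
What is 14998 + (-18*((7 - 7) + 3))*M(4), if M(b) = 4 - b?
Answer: 14998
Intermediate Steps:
14998 + (-18*((7 - 7) + 3))*M(4) = 14998 + (-18*((7 - 7) + 3))*(4 - 1*4) = 14998 + (-18*(0 + 3))*(4 - 4) = 14998 - 18*3*0 = 14998 - 54*0 = 14998 + 0 = 14998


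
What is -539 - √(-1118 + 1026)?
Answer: -539 - 2*I*√23 ≈ -539.0 - 9.5917*I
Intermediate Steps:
-539 - √(-1118 + 1026) = -539 - √(-92) = -539 - 2*I*√23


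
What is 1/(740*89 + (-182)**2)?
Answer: 1/98984 ≈ 1.0103e-5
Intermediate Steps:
1/(740*89 + (-182)**2) = 1/(65860 + 33124) = 1/98984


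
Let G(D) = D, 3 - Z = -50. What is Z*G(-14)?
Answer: -742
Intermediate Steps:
Z = 53 (Z = 3 - 1*(-50) = 3 + 50 = 53)
Z*G(-14) = 53*(-14) = -742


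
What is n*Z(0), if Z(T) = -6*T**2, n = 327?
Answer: 0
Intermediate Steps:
n*Z(0) = 327*(-6*0**2) = 327*(-6*0) = 327*0 = 0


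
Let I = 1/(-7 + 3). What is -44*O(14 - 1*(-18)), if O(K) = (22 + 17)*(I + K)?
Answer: -54483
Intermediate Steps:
I = -¼ (I = 1/(-4) = -¼ ≈ -0.25000)
O(K) = -39/4 + 39*K (O(K) = (22 + 17)*(-¼ + K) = 39*(-¼ + K) = -39/4 + 39*K)
-44*O(14 - 1*(-18)) = -44*(-39/4 + 39*(14 - 1*(-18))) = -44*(-39/4 + 39*(14 + 18)) = -44*(-39/4 + 39*32) = -44*(-39/4 + 1248) = -44*4953/4 = -54483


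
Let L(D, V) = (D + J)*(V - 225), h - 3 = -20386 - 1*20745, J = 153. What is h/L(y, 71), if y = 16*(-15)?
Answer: -20564/6699 ≈ -3.0697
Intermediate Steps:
y = -240
h = -41128 (h = 3 + (-20386 - 1*20745) = 3 + (-20386 - 20745) = 3 - 41131 = -41128)
L(D, V) = (-225 + V)*(153 + D) (L(D, V) = (D + 153)*(V - 225) = (153 + D)*(-225 + V) = (-225 + V)*(153 + D))
h/L(y, 71) = -41128/(-34425 - 225*(-240) + 153*71 - 240*71) = -41128/(-34425 + 54000 + 10863 - 17040) = -41128/13398 = -41128*1/13398 = -20564/6699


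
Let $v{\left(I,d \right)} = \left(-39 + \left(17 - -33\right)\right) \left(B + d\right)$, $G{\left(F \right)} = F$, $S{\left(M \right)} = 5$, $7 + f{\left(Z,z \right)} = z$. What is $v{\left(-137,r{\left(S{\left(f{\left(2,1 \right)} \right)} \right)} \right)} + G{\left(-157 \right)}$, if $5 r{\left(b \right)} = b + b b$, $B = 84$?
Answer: $833$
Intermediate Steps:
$f{\left(Z,z \right)} = -7 + z$
$r{\left(b \right)} = \frac{b}{5} + \frac{b^{2}}{5}$ ($r{\left(b \right)} = \frac{b + b b}{5} = \frac{b + b^{2}}{5} = \frac{b}{5} + \frac{b^{2}}{5}$)
$v{\left(I,d \right)} = 924 + 11 d$ ($v{\left(I,d \right)} = \left(-39 + \left(17 - -33\right)\right) \left(84 + d\right) = \left(-39 + \left(17 + 33\right)\right) \left(84 + d\right) = \left(-39 + 50\right) \left(84 + d\right) = 11 \left(84 + d\right) = 924 + 11 d$)
$v{\left(-137,r{\left(S{\left(f{\left(2,1 \right)} \right)} \right)} \right)} + G{\left(-157 \right)} = \left(924 + 11 \cdot \frac{1}{5} \cdot 5 \left(1 + 5\right)\right) - 157 = \left(924 + 11 \cdot \frac{1}{5} \cdot 5 \cdot 6\right) - 157 = \left(924 + 11 \cdot 6\right) - 157 = \left(924 + 66\right) - 157 = 990 - 157 = 833$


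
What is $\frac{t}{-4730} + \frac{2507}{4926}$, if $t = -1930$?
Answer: $\frac{2136529}{2329998} \approx 0.91697$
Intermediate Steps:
$\frac{t}{-4730} + \frac{2507}{4926} = - \frac{1930}{-4730} + \frac{2507}{4926} = \left(-1930\right) \left(- \frac{1}{4730}\right) + 2507 \cdot \frac{1}{4926} = \frac{193}{473} + \frac{2507}{4926} = \frac{2136529}{2329998}$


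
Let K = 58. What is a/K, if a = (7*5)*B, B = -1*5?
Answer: -175/58 ≈ -3.0172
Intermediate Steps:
B = -5
a = -175 (a = (7*5)*(-5) = 35*(-5) = -175)
a/K = -175/58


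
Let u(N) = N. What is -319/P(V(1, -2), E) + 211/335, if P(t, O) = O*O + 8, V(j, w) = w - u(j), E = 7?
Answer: -94838/19095 ≈ -4.9666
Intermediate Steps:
V(j, w) = w - j
P(t, O) = 8 + O² (P(t, O) = O² + 8 = 8 + O²)
-319/P(V(1, -2), E) + 211/335 = -319/(8 + 7²) + 211/335 = -319/(8 + 49) + 211*(1/335) = -319/57 + 211/335 = -94838/19095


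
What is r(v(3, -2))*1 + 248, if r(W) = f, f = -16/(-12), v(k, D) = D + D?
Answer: 748/3 ≈ 249.33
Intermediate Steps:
v(k, D) = 2*D
f = 4/3 (f = -16*(-1/12) = 4/3 ≈ 1.3333)
r(W) = 4/3
r(v(3, -2))*1 + 248 = (4/3)*1 + 248 = 4/3 + 248 = 748/3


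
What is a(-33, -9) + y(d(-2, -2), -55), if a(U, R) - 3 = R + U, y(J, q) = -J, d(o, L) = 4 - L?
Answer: -45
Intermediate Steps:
a(U, R) = 3 + R + U (a(U, R) = 3 + (R + U) = 3 + R + U)
a(-33, -9) + y(d(-2, -2), -55) = (3 - 9 - 33) - (4 - 1*(-2)) = -39 - (4 + 2) = -39 - 1*6 = -39 - 6 = -45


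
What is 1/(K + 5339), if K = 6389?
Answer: 1/11728 ≈ 8.5266e-5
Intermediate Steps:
1/(K + 5339) = 1/(6389 + 5339) = 1/11728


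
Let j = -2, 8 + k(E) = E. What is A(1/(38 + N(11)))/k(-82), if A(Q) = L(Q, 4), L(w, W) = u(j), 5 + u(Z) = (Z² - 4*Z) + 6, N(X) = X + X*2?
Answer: -13/90 ≈ -0.14444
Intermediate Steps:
k(E) = -8 + E
N(X) = 3*X (N(X) = X + 2*X = 3*X)
u(Z) = 1 + Z² - 4*Z (u(Z) = -5 + ((Z² - 4*Z) + 6) = -5 + (6 + Z² - 4*Z) = 1 + Z² - 4*Z)
L(w, W) = 13 (L(w, W) = 1 + (-2)² - 4*(-2) = 1 + 4 + 8 = 13)
A(Q) = 13
A(1/(38 + N(11)))/k(-82) = 13/(-8 - 82) = 13/(-90) = 13*(-1/90) = -13/90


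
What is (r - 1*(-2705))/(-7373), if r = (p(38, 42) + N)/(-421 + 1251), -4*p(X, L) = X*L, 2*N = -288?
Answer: -2244607/6119590 ≈ -0.36679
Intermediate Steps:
N = -144 (N = (1/2)*(-288) = -144)
p(X, L) = -L*X/4 (p(X, L) = -X*L/4 = -L*X/4)
r = -543/830 (r = (-1/4*42*38 - 144)/(-421 + 1251) = (-399 - 144)/830 = -543*1/830 = -543/830 ≈ -0.65422)
(r - 1*(-2705))/(-7373) = (-543/830 - 1*(-2705))/(-7373) = (-543/830 + 2705)*(-1/7373) = (2244607/830)*(-1/7373) = -2244607/6119590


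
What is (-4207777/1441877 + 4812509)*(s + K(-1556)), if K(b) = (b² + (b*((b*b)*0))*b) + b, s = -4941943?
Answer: -17502782371520428608/1441877 ≈ -1.2139e+13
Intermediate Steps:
K(b) = b + b² (K(b) = (b² + (b*(b²*0))*b) + b = (b² + (b*0)*b) + b = (b² + 0*b) + b = (b² + 0) + b = b² + b = b + b²)
(-4207777/1441877 + 4812509)*(s + K(-1556)) = (-4207777/1441877 + 4812509)*(-4941943 - 1556*(1 - 1556)) = (-4207777*1/1441877 + 4812509)*(-4941943 - 1556*(-1555)) = (-4207777/1441877 + 4812509)*(-4941943 + 2419580) = (6939041831616/1441877)*(-2522363) = -17502782371520428608/1441877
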